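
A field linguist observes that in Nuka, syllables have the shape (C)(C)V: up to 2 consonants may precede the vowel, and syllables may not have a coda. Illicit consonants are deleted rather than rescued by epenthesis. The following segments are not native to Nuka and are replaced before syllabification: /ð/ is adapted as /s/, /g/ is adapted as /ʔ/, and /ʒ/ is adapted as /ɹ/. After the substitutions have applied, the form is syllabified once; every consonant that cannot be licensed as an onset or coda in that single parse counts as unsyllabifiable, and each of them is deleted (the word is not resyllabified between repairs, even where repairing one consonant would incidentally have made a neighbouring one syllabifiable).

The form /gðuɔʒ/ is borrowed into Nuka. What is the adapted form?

ʔsuɔ

Substitution: /g/ → /ʔ/, /ð/ → /s/, /ʒ/ → /ɹ/, giving /ʔsuɔɹ/.
Syllabifying with onset maximization leaves /ɹ/ stranded (no codas are permitted; onsets may contain at most 2 consonants).
Deleting the stranded consonants removes /ɹ/.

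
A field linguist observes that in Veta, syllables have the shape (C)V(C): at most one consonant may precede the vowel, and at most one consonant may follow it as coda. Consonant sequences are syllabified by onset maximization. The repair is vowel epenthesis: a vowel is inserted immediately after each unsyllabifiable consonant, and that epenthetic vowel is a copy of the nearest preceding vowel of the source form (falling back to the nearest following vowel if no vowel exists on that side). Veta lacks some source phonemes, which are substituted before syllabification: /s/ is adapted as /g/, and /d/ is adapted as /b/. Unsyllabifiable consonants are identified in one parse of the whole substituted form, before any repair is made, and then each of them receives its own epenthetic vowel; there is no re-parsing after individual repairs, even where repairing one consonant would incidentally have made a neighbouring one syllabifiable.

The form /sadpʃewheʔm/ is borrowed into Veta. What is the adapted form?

Substitution: /s/ → /g/, /d/ → /b/, giving /gabpʃewheʔm/.
Under (C)V(C), the unsyllabifiable consonants are /p/, /m/ (at most one coda consonant is licensed; onsets are limited to one consonant).
Each unlicensed consonant becomes the onset of a new syllable: /p/ → /pa/, /m/ → /me/.

gabpaʃewheʔme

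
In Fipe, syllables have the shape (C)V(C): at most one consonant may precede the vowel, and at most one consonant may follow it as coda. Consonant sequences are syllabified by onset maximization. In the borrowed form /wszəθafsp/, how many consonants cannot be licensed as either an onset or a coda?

4

Under (C)V(C), the unsyllabifiable consonants are /w/, /s/, /s/, /p/ (at most one coda consonant is licensed; onsets are limited to one consonant).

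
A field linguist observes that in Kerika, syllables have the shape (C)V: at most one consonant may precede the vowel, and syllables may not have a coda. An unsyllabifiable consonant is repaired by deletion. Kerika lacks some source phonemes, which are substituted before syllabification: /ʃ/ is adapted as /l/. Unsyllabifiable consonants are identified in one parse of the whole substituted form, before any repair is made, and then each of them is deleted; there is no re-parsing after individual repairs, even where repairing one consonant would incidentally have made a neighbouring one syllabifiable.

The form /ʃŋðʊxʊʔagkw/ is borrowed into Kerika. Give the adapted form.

Substitution: /ʃ/ → /l/, giving /lŋðʊxʊʔagkw/.
The consonants /l/, /ŋ/, /g/, /k/, /w/ cannot be parsed into a legal (C)V syllable (no codas are permitted; onsets are limited to one consonant).
Deleting the stranded consonants removes /l/, /ŋ/, /g/, /k/, /w/.

ðʊxʊʔa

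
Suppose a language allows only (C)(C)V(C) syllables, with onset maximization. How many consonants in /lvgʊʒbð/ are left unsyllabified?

Syllabifying with onset maximization leaves /l/, /b/, /ð/ stranded (at most one coda consonant is licensed; onsets may contain at most 2 consonants).

3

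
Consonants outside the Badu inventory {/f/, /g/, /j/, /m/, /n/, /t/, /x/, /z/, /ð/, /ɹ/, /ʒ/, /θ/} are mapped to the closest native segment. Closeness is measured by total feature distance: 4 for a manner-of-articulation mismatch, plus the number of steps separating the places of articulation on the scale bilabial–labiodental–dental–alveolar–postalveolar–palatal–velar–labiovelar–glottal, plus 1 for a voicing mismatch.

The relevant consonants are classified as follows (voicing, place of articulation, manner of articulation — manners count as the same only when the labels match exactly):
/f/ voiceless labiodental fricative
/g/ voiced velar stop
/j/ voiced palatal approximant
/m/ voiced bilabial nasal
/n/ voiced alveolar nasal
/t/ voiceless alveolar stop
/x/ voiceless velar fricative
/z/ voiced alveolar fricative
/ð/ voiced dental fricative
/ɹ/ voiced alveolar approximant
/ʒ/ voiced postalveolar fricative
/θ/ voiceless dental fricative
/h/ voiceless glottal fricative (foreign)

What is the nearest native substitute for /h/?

/x/ is closest: same manner (fricative), place distance 2 (glottal→velar), same voicing; total 2. Next closest is /ʒ/ at distance 5.

x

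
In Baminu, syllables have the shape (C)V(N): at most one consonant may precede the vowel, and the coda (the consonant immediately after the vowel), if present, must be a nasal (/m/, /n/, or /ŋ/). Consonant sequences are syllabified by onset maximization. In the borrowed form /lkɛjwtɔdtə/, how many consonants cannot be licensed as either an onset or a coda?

The consonants /l/, /j/, /w/, /d/ cannot be parsed into a legal (C)V(N) syllable (only a nasal (/m/, /n/, or /ŋ/) is licensed in coda position; onsets are limited to one consonant).

4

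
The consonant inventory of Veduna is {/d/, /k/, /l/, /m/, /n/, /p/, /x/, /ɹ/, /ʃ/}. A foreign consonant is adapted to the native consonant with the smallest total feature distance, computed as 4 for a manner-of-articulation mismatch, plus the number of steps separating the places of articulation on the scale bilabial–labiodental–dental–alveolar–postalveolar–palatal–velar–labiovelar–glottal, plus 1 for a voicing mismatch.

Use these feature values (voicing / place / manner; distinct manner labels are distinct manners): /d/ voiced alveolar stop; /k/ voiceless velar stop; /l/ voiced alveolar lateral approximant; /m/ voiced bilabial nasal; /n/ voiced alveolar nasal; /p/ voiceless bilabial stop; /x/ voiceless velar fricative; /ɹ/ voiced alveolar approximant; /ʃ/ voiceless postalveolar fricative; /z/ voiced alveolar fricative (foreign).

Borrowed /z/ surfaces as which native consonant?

ʃ

/ʃ/ is closest: same manner (fricative), place distance 1 (alveolar→postalveolar), voicing differs (+1); total 2. Next closest is /d/ at distance 4.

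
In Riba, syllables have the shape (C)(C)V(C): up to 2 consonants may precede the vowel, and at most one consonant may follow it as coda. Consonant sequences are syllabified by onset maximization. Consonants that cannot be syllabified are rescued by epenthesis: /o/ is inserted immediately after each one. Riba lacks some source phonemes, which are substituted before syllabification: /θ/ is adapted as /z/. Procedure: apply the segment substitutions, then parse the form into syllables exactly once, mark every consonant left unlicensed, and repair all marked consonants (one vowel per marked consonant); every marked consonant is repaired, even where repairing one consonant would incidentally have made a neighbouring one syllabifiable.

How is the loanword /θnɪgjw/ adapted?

Substitution: /θ/ → /z/, giving /znɪgjw/.
Syllabifying with onset maximization leaves /j/, /w/ stranded (at most one coda consonant is licensed; onsets may contain at most 2 consonants).
Inserting the epenthetic vowel yields /j/ → /jo/, /w/ → /wo/.

znɪgjowo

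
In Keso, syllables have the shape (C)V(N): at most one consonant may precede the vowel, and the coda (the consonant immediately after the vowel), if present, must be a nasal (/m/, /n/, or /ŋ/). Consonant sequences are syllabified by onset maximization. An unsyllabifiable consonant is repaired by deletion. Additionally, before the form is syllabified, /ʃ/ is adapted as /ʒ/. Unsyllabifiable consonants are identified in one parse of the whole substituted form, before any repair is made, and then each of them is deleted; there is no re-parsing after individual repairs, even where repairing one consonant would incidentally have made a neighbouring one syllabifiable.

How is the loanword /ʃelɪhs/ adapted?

Substitution: /ʃ/ → /ʒ/, giving /ʒelɪhs/.
Under (C)V(N), the unsyllabifiable consonants are /h/, /s/ (only a nasal (/m/, /n/, or /ŋ/) is licensed in coda position; onsets are limited to one consonant).
Each unlicensed consonant is deleted: /h/, /s/.

ʒelɪ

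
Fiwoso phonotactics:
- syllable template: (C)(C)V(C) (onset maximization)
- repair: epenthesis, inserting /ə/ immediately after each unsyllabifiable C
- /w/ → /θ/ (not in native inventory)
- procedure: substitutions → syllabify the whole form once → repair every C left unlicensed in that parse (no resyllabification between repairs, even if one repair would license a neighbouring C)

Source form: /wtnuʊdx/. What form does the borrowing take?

θətnuʊdxə

Substitution: /w/ → /θ/, giving /θtnuʊdx/.
Under (C)(C)V(C), the unsyllabifiable consonants are /θ/, /x/ (at most one coda consonant is licensed; onsets may contain at most 2 consonants).
Each unlicensed consonant becomes the onset of a new syllable: /θ/ → /θə/, /x/ → /xə/.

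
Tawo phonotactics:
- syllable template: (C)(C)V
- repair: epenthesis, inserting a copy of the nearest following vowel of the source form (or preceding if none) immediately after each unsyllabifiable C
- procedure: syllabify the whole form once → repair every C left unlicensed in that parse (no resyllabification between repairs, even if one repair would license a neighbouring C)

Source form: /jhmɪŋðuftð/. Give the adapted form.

jɪhmɪŋðufutuðu

Syllabifying with onset maximization leaves /j/, /f/, /t/, /ð/ stranded (no codas are permitted; onsets may contain at most 2 consonants).
Each unlicensed consonant becomes the onset of a new syllable: /j/ → /jɪ/, /f/ → /fu/, /t/ → /tu/, /ð/ → /ðu/.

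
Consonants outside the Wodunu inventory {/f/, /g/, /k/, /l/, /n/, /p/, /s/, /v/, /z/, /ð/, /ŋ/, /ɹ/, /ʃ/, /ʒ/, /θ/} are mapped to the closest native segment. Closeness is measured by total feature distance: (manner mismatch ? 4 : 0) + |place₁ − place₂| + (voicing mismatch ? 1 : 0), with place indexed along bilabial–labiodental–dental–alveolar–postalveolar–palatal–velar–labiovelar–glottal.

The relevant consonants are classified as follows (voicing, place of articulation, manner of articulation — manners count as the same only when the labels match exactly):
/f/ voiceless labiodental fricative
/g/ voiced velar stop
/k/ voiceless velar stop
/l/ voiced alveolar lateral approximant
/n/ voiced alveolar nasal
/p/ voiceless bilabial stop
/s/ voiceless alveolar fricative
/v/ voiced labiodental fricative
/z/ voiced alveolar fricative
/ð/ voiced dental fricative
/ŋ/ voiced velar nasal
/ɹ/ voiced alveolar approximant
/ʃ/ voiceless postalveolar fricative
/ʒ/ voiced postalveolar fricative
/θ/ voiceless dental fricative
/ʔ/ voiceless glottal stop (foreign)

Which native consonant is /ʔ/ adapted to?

/k/ is closest: same manner (stop), place distance 2 (glottal→velar), same voicing; total 2. Next closest is /g/ at distance 3.

k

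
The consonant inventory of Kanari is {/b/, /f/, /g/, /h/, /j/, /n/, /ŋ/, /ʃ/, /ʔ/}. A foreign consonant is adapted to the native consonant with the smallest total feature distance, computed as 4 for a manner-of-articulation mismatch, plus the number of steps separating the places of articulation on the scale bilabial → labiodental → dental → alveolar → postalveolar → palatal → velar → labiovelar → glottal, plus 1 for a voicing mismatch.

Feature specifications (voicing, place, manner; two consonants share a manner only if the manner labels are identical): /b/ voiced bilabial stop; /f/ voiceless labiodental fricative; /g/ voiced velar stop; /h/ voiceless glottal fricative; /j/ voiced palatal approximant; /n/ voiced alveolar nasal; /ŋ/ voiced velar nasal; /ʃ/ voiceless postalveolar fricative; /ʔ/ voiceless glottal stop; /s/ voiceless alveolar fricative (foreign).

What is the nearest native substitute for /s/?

ʃ

/ʃ/ is closest: same manner (fricative), place distance 1 (alveolar→postalveolar), same voicing; total 1. Next closest is /f/ at distance 2.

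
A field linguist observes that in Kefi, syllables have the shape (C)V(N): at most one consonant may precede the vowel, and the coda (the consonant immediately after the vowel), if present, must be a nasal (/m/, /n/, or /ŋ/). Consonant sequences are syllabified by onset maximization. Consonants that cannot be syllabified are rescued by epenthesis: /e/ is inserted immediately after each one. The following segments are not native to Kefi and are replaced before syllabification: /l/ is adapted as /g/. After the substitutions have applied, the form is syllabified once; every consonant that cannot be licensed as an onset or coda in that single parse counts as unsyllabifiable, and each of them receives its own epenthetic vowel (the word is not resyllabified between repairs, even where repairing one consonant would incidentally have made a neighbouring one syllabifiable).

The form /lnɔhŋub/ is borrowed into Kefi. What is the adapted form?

Substitution: /l/ → /g/, giving /gnɔhŋub/.
Syllabifying with onset maximization leaves /g/, /h/, /b/ stranded (only a nasal (/m/, /n/, or /ŋ/) is licensed in coda position; onsets are limited to one consonant).
Each unlicensed consonant becomes the onset of a new syllable: /g/ → /ge/, /h/ → /he/, /b/ → /be/.

genɔheŋube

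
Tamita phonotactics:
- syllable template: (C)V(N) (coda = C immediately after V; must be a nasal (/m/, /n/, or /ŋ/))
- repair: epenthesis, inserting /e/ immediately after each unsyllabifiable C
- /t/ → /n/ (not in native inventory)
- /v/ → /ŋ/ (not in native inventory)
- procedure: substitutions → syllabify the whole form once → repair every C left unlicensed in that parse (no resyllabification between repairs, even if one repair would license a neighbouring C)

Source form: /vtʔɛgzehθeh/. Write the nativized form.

ŋeneʔɛgezeheθehe

Substitution: /v/ → /ŋ/, /t/ → /n/, giving /ŋnʔɛgzehθeh/.
Syllabifying with onset maximization leaves /ŋ/, /n/, /g/, /h/, /h/ stranded (only a nasal (/m/, /n/, or /ŋ/) is licensed in coda position; onsets are limited to one consonant).
Epenthesis after each stranded consonant: /ŋ/ → /ŋe/, /n/ → /ne/, /g/ → /ge/, /h/ → /he/, /h/ → /he/.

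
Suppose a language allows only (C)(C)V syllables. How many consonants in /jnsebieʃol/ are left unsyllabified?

Syllabifying with onset maximization leaves /j/, /l/ stranded (no codas are permitted; onsets may contain at most 2 consonants).

2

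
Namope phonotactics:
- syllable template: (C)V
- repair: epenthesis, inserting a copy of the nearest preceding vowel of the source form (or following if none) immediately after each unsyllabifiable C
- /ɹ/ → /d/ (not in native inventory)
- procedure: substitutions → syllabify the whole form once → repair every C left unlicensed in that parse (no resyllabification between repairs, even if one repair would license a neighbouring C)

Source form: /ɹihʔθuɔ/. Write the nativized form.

dihiʔiθuɔ

Substitution: /ɹ/ → /d/, giving /dihʔθuɔ/.
The consonants /h/, /ʔ/ cannot be parsed into a legal (C)V syllable (no codas are permitted; onsets are limited to one consonant).
Inserting the epenthetic vowel yields /h/ → /hi/, /ʔ/ → /ʔi/.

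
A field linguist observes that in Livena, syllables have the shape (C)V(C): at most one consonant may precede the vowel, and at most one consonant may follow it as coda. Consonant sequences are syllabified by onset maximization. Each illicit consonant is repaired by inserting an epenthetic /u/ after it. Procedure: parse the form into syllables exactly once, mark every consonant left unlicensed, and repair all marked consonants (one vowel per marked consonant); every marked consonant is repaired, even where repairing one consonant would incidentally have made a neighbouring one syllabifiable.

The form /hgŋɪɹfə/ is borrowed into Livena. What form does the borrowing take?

huguŋɪɹfə

Under (C)V(C), the unsyllabifiable consonants are /h/, /g/ (at most one coda consonant is licensed; onsets are limited to one consonant).
Inserting the epenthetic vowel yields /h/ → /hu/, /g/ → /gu/.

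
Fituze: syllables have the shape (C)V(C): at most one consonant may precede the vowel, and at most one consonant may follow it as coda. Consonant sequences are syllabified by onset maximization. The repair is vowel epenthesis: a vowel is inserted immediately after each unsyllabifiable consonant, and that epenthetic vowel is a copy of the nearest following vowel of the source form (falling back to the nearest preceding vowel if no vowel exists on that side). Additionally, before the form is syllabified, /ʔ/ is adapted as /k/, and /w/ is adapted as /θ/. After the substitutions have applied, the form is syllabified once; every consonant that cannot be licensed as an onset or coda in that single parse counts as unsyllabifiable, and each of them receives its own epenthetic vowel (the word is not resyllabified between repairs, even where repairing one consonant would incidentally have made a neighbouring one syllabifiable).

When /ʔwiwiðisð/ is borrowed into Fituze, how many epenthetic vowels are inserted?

2

After substitution the input is /kθiθiðisð/.
The unsyllabifiable consonants are /k/, /ð/; each receives one epenthetic vowel.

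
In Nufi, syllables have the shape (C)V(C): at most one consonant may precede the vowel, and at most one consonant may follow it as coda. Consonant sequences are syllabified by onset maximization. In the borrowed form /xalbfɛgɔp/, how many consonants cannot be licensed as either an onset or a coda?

The consonants /b/ cannot be parsed into a legal (C)V(C) syllable (at most one coda consonant is licensed; onsets are limited to one consonant).

1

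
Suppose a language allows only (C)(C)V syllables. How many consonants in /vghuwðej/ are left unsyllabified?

2

Under (C)(C)V, the unsyllabifiable consonants are /v/, /j/ (no codas are permitted; onsets may contain at most 2 consonants).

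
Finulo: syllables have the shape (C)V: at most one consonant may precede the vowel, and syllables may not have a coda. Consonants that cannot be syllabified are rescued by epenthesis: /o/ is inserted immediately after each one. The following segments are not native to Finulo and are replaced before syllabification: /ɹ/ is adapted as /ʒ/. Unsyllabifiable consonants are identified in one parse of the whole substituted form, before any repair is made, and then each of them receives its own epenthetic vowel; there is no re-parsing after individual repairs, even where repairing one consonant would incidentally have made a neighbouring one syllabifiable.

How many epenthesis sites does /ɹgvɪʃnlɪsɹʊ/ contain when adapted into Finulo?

5

After substitution the input is /ʒgvɪʃnlɪsʒʊ/.
The unsyllabifiable consonants are /ʒ/, /g/, /ʃ/, /n/, /s/; each receives one epenthetic vowel.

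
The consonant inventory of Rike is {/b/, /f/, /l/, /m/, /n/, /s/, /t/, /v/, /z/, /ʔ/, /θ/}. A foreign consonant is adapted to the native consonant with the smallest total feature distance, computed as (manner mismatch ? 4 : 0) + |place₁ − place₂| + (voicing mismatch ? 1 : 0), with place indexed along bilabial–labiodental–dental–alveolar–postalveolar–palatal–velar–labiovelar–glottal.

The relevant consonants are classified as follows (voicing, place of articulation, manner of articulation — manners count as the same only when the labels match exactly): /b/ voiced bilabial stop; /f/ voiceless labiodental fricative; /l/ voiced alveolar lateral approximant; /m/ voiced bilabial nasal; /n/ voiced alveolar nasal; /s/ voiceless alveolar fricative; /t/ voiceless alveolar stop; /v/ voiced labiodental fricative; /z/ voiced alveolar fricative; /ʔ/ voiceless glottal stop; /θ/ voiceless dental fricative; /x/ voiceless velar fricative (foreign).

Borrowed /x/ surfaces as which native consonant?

/s/ is closest: same manner (fricative), place distance 3 (velar→alveolar), same voicing; total 3. Next closest is /z/ at distance 4.

s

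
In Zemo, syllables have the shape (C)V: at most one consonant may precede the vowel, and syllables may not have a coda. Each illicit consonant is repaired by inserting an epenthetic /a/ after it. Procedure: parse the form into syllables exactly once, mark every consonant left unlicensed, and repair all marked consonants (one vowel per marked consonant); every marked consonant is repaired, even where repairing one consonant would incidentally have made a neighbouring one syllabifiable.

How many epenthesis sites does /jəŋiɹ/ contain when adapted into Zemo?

The unsyllabifiable consonants are /ɹ/; each receives one epenthetic vowel.

1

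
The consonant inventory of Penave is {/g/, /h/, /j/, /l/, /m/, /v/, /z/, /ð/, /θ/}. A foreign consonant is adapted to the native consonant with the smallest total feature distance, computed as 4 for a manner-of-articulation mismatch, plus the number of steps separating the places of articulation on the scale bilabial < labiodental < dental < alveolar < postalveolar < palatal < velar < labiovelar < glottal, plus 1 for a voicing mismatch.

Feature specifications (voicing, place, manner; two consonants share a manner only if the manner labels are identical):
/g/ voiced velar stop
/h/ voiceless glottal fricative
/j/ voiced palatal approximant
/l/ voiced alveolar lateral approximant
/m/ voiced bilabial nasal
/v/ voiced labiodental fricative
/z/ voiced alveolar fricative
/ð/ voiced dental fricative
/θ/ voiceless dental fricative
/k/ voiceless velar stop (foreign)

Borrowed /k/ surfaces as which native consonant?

/g/ is closest: same manner (stop), place distance 0 (velar→velar), voicing differs (+1); total 1. Next closest is /h/ at distance 6.

g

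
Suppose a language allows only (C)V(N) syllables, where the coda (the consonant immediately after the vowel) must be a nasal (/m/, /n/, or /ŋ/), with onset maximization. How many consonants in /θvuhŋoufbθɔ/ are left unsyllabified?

4

Under (C)V(N), the unsyllabifiable consonants are /θ/, /h/, /f/, /b/ (only a nasal (/m/, /n/, or /ŋ/) is licensed in coda position; onsets are limited to one consonant).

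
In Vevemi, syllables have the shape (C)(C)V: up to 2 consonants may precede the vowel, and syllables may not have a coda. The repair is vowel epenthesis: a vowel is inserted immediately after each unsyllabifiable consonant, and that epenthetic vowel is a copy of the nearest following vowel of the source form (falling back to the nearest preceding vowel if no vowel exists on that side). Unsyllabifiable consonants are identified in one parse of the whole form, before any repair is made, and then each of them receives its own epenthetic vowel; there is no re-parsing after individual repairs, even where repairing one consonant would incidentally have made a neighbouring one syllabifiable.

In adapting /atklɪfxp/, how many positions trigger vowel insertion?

The unsyllabifiable consonants are /t/, /f/, /x/, /p/; each receives one epenthetic vowel.

4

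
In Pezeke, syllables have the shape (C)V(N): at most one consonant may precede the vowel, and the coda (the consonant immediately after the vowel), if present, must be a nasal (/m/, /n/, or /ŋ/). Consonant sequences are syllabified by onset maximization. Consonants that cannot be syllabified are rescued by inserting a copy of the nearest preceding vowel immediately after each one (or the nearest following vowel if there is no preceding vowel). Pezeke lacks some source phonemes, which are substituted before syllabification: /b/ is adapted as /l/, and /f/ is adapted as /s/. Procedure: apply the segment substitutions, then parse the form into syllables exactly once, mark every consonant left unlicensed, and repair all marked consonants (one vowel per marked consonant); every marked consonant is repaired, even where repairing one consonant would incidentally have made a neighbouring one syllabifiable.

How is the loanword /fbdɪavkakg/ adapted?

sɪlɪdɪavakakaga

Substitution: /f/ → /s/, /b/ → /l/, giving /sldɪavkakg/.
Syllabifying with onset maximization leaves /s/, /l/, /v/, /k/, /g/ stranded (only a nasal (/m/, /n/, or /ŋ/) is licensed in coda position; onsets are limited to one consonant).
Each unlicensed consonant becomes the onset of a new syllable: /s/ → /sɪ/, /l/ → /lɪ/, /v/ → /va/, /k/ → /ka/, /g/ → /ga/.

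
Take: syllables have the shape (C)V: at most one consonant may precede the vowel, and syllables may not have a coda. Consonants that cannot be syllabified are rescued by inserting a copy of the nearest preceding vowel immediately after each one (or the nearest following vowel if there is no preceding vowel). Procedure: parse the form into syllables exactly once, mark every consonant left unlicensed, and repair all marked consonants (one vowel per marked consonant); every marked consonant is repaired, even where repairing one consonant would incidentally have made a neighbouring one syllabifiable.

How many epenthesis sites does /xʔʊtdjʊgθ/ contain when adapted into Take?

5

The unsyllabifiable consonants are /x/, /t/, /d/, /g/, /θ/; each receives one epenthetic vowel.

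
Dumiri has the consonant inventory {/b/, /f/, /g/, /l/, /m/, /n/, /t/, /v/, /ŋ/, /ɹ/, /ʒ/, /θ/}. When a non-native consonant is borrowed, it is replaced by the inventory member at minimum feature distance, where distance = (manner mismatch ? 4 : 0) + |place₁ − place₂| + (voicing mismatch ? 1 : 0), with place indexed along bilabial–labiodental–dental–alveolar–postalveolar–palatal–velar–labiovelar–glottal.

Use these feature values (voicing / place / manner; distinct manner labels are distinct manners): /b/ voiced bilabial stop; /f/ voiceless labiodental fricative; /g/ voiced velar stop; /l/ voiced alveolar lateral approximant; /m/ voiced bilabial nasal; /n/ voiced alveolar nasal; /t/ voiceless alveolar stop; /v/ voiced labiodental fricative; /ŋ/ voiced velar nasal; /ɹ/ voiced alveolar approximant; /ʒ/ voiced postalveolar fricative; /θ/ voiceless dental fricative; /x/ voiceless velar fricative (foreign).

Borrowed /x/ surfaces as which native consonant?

/ʒ/ is closest: same manner (fricative), place distance 2 (velar→postalveolar), voicing differs (+1); total 3. Next closest is /θ/ at distance 4.

ʒ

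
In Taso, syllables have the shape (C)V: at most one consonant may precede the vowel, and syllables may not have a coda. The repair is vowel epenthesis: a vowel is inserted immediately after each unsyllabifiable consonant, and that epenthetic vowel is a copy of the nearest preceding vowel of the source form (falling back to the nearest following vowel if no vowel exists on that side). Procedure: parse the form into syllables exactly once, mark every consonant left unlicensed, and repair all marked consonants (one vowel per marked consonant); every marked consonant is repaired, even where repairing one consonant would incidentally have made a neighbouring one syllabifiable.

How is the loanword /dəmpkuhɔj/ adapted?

dəməpəkuhɔjɔ

Under (C)V, the unsyllabifiable consonants are /m/, /p/, /j/ (no codas are permitted; onsets are limited to one consonant).
Epenthesis after each stranded consonant: /m/ → /mə/, /p/ → /pə/, /j/ → /jɔ/.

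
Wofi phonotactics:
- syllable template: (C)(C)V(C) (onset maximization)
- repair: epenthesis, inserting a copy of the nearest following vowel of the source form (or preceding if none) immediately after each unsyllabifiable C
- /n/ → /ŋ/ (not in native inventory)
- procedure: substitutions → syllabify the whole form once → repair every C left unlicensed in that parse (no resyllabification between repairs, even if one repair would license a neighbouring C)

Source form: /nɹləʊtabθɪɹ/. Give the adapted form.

ŋəɹləʊtabθɪɹ

Substitution: /n/ → /ŋ/, giving /ŋɹləʊtabθɪɹ/.
Syllabifying with onset maximization leaves /ŋ/ stranded (at most one coda consonant is licensed; onsets may contain at most 2 consonants).
Each unlicensed consonant becomes the onset of a new syllable: /ŋ/ → /ŋə/.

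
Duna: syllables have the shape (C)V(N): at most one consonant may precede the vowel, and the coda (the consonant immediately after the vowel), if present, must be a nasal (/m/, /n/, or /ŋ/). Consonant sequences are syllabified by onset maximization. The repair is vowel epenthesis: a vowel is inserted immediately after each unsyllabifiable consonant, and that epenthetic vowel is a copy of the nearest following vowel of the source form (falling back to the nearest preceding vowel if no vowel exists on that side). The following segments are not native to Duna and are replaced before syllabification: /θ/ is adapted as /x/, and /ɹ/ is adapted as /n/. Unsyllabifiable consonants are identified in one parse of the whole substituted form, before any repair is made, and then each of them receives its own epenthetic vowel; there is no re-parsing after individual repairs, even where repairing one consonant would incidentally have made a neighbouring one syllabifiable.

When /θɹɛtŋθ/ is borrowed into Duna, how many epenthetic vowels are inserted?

After substitution the input is /xnɛtŋx/.
The unsyllabifiable consonants are /x/, /t/, /ŋ/, /x/; each receives one epenthetic vowel.

4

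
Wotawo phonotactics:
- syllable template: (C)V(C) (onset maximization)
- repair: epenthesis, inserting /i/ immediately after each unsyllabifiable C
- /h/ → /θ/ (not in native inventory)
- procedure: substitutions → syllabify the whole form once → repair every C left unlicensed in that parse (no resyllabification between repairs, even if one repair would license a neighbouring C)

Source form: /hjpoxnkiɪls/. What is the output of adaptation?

Substitution: /h/ → /θ/, giving /θjpoxnkiɪls/.
Under (C)V(C), the unsyllabifiable consonants are /θ/, /j/, /n/, /s/ (at most one coda consonant is licensed; onsets are limited to one consonant).
Each unlicensed consonant becomes the onset of a new syllable: /θ/ → /θi/, /j/ → /ji/, /n/ → /ni/, /s/ → /si/.

θijipoxnikiɪlsi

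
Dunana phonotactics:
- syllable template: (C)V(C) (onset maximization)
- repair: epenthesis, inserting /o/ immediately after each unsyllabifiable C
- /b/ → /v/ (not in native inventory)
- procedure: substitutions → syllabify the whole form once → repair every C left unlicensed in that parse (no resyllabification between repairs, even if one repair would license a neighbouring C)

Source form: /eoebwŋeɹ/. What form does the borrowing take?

eoevwoŋeɹ

Substitution: /b/ → /v/, giving /eoevwŋeɹ/.
Under (C)V(C), the unsyllabifiable consonants are /w/ (at most one coda consonant is licensed; onsets are limited to one consonant).
Inserting the epenthetic vowel yields /w/ → /wo/.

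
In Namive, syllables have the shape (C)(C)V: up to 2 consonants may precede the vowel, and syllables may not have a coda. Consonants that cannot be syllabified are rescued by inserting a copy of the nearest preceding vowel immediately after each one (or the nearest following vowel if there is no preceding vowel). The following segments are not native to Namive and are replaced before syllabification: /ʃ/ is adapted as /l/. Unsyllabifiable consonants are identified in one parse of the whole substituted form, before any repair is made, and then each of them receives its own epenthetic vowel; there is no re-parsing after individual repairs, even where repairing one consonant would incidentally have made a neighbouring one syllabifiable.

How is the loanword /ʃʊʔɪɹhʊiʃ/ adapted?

lʊʔɪɹhʊili

Substitution: /ʃ/ → /l/, giving /lʊʔɪɹhʊil/.
Syllabifying with onset maximization leaves /l/ stranded (no codas are permitted; onsets may contain at most 2 consonants).
Epenthesis after each stranded consonant: /l/ → /li/.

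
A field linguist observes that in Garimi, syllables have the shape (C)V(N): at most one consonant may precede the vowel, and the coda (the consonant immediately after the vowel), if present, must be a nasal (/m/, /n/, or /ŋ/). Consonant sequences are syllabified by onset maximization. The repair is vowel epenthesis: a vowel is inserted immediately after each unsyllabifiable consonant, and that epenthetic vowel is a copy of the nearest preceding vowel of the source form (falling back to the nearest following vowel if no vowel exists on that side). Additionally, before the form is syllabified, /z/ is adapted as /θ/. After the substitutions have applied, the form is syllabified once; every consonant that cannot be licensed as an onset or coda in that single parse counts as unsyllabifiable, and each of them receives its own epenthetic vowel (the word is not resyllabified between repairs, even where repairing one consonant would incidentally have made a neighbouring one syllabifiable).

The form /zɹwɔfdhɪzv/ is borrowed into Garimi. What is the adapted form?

θɔɹɔwɔfɔdɔhɪθɪvɪ

Substitution: /z/ → /θ/, giving /θɹwɔfdhɪθv/.
Under (C)V(N), the unsyllabifiable consonants are /θ/, /ɹ/, /f/, /d/, /θ/, /v/ (only a nasal (/m/, /n/, or /ŋ/) is licensed in coda position; onsets are limited to one consonant).
Epenthesis after each stranded consonant: /θ/ → /θɔ/, /ɹ/ → /ɹɔ/, /f/ → /fɔ/, /d/ → /dɔ/, /θ/ → /θɪ/, /v/ → /vɪ/.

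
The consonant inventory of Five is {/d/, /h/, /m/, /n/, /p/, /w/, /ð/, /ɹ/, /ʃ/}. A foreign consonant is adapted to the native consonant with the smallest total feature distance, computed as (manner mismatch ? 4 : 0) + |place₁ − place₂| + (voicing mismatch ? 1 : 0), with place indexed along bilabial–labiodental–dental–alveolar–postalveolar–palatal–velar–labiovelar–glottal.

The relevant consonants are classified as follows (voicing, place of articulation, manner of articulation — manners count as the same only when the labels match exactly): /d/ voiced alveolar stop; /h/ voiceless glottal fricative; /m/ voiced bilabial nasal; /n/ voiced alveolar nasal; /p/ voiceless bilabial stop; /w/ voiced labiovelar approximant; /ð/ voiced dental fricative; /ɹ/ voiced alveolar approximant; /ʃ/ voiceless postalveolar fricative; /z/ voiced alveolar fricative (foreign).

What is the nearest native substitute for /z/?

ð

/ð/ is closest: same manner (fricative), place distance 1 (alveolar→dental), same voicing; total 1. Next closest is /ʃ/ at distance 2.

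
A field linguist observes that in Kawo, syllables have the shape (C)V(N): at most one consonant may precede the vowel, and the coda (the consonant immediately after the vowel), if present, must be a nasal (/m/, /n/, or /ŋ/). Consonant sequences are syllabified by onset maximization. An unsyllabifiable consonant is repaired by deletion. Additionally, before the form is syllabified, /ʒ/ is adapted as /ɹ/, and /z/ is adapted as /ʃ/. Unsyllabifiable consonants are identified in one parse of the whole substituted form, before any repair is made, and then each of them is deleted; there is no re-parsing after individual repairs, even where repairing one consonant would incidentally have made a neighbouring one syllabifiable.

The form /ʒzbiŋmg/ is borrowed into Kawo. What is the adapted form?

Substitution: /ʒ/ → /ɹ/, /z/ → /ʃ/, giving /ɹʃbiŋmg/.
Under (C)V(N), the unsyllabifiable consonants are /ɹ/, /ʃ/, /m/, /g/ (only a nasal (/m/, /n/, or /ŋ/) is licensed in coda position; onsets are limited to one consonant).
Deletion applies to /ɹ/, /ʃ/, /m/, /g/.

biŋ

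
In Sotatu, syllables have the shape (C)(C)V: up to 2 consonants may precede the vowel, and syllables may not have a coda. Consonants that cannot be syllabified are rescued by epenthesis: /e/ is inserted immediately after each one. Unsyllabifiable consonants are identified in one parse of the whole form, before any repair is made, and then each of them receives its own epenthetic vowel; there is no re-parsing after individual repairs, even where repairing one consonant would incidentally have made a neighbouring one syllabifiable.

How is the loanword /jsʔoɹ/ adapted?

jesʔoɹe

The consonants /j/, /ɹ/ cannot be parsed into a legal (C)(C)V syllable (no codas are permitted; onsets may contain at most 2 consonants).
Epenthesis after each stranded consonant: /j/ → /je/, /ɹ/ → /ɹe/.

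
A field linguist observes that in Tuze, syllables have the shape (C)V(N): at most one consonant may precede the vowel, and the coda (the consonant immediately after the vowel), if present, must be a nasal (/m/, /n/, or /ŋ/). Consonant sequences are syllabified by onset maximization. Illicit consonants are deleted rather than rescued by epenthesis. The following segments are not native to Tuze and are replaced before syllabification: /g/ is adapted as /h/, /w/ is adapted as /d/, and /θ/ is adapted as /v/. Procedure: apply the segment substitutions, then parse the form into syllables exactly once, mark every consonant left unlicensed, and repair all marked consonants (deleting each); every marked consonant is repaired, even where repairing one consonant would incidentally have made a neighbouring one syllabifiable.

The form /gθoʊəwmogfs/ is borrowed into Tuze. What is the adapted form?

voʊəmo

Substitution: /g/ → /h/, /θ/ → /v/, /w/ → /d/, giving /hvoʊədmohfs/.
The consonants /h/, /d/, /h/, /f/, /s/ cannot be parsed into a legal (C)V(N) syllable (only a nasal (/m/, /n/, or /ŋ/) is licensed in coda position; onsets are limited to one consonant).
Deletion applies to /h/, /d/, /h/, /f/, /s/.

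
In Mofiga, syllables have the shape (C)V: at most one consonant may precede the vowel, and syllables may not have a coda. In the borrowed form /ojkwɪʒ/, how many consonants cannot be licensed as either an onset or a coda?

3

The consonants /j/, /k/, /ʒ/ cannot be parsed into a legal (C)V syllable (no codas are permitted; onsets are limited to one consonant).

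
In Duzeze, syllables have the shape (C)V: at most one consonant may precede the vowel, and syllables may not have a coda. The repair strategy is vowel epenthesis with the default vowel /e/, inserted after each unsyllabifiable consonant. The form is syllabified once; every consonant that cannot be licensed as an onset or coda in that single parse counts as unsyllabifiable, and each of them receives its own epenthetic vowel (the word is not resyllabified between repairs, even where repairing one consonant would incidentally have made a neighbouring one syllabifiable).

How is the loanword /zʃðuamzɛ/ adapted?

zeʃeðuamezɛ

Syllabifying with onset maximization leaves /z/, /ʃ/, /m/ stranded (no codas are permitted; onsets are limited to one consonant).
Each unlicensed consonant becomes the onset of a new syllable: /z/ → /ze/, /ʃ/ → /ʃe/, /m/ → /me/.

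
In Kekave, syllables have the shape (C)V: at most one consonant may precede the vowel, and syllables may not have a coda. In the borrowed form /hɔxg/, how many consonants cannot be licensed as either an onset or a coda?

2

Syllabifying with onset maximization leaves /x/, /g/ stranded (no codas are permitted; onsets are limited to one consonant).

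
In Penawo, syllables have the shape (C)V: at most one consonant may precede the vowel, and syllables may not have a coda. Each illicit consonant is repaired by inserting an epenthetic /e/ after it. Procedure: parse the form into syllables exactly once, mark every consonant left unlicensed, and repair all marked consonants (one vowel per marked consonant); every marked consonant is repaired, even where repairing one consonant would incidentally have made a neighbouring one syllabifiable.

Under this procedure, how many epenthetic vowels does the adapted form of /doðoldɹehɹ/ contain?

4

The unsyllabifiable consonants are /l/, /d/, /h/, /ɹ/; each receives one epenthetic vowel.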